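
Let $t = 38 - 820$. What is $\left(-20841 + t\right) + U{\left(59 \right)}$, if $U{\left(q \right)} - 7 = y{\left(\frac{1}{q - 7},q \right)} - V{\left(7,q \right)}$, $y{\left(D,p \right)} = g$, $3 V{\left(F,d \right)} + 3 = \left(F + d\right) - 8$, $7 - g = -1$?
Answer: $- \frac{64879}{3} \approx -21626.0$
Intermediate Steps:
$g = 8$ ($g = 7 - -1 = 7 + 1 = 8$)
$V{\left(F,d \right)} = - \frac{11}{3} + \frac{F}{3} + \frac{d}{3}$ ($V{\left(F,d \right)} = -1 + \frac{\left(F + d\right) - 8}{3} = -1 + \frac{-8 + F + d}{3} = -1 + \left(- \frac{8}{3} + \frac{F}{3} + \frac{d}{3}\right) = - \frac{11}{3} + \frac{F}{3} + \frac{d}{3}$)
$y{\left(D,p \right)} = 8$
$U{\left(q \right)} = \frac{49}{3} - \frac{q}{3}$ ($U{\left(q \right)} = 7 - \left(- \frac{35}{3} + \frac{7}{3} + \frac{q}{3}\right) = 7 - \left(- \frac{28}{3} + \frac{q}{3}\right) = \frac{49}{3} - \frac{q}{3}$)
$t = -782$ ($t = 38 - 820 = -782$)
$\left(-20841 + t\right) + U{\left(59 \right)} = \left(-20841 - 782\right) + \left(\frac{49}{3} - \frac{59}{3}\right) = -21623 + \left(\frac{49}{3} - \frac{59}{3}\right) = -21623 - \frac{10}{3} = - \frac{64879}{3}$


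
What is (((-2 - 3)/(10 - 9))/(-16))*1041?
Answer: 5205/16 ≈ 325.31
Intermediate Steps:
(((-2 - 3)/(10 - 9))/(-16))*1041 = (-5/1*(-1/16))*1041 = (-5*1*(-1/16))*1041 = -5*(-1/16)*1041 = (5/16)*1041 = 5205/16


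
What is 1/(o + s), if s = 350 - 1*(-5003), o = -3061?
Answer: 1/2292 ≈ 0.00043630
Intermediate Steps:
s = 5353 (s = 350 + 5003 = 5353)
1/(o + s) = 1/(-3061 + 5353) = 1/2292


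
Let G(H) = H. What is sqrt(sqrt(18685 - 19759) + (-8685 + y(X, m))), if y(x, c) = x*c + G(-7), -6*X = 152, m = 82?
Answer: sqrt(-96924 + 9*I*sqrt(1074))/3 ≈ 0.1579 + 103.78*I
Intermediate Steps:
X = -76/3 (X = -1/6*152 = -76/3 ≈ -25.333)
y(x, c) = -7 + c*x (y(x, c) = x*c - 7 = c*x - 7 = -7 + c*x)
sqrt(sqrt(18685 - 19759) + (-8685 + y(X, m))) = sqrt(sqrt(18685 - 19759) + (-8685 + (-7 + 82*(-76/3)))) = sqrt(sqrt(-1074) + (-8685 + (-7 - 6232/3))) = sqrt(I*sqrt(1074) + (-8685 - 6253/3)) = sqrt(I*sqrt(1074) - 32308/3) = sqrt(-32308/3 + I*sqrt(1074))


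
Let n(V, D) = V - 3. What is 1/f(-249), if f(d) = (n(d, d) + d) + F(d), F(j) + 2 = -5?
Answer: -1/508 ≈ -0.0019685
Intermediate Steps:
F(j) = -7 (F(j) = -2 - 5 = -7)
n(V, D) = -3 + V
f(d) = -10 + 2*d (f(d) = ((-3 + d) + d) - 7 = (-3 + 2*d) - 7 = -10 + 2*d)
1/f(-249) = 1/(-10 + 2*(-249)) = 1/(-10 - 498) = 1/(-508) = -1/508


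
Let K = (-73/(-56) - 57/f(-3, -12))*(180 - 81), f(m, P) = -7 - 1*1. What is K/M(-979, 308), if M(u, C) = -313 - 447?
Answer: -5841/5320 ≈ -1.0979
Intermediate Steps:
M(u, C) = -760
f(m, P) = -8 (f(m, P) = -7 - 1 = -8)
K = 5841/7 (K = (-73/(-56) - 57/(-8))*(180 - 81) = (-73*(-1/56) - 57*(-1/8))*99 = (73/56 + 57/8)*99 = (59/7)*99 = 5841/7 ≈ 834.43)
K/M(-979, 308) = (5841/7)/(-760) = (5841/7)*(-1/760) = -5841/5320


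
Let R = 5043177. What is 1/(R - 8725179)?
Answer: -1/3682002 ≈ -2.7159e-7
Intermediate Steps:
1/(R - 8725179) = 1/(5043177 - 8725179) = 1/(-3682002) = -1/3682002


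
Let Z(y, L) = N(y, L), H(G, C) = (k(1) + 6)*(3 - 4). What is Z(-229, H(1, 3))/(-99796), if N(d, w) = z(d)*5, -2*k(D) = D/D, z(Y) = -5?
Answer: 25/99796 ≈ 0.00025051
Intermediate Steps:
k(D) = -½ (k(D) = -D/(2*D) = -½*1 = -½)
N(d, w) = -25 (N(d, w) = -5*5 = -25)
H(G, C) = -11/2 (H(G, C) = (-½ + 6)*(3 - 4) = (11/2)*(-1) = -11/2)
Z(y, L) = -25
Z(-229, H(1, 3))/(-99796) = -25/(-99796) = -25*(-1/99796) = 25/99796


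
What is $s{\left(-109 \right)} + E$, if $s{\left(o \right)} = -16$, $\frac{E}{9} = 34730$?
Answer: $312554$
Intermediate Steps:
$E = 312570$ ($E = 9 \cdot 34730 = 312570$)
$s{\left(-109 \right)} + E = -16 + 312570 = 312554$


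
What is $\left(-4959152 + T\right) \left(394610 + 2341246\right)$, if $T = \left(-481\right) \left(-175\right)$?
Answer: $-13337235075312$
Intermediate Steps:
$T = 84175$
$\left(-4959152 + T\right) \left(394610 + 2341246\right) = \left(-4959152 + 84175\right) \left(394610 + 2341246\right) = \left(-4874977\right) 2735856 = -13337235075312$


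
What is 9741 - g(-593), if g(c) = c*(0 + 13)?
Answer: 17450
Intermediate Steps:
g(c) = 13*c (g(c) = c*13 = 13*c)
9741 - g(-593) = 9741 - 13*(-593) = 9741 - 1*(-7709) = 9741 + 7709 = 17450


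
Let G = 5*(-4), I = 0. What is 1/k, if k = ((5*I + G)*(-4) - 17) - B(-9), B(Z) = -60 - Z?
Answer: 1/114 ≈ 0.0087719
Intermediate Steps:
G = -20
k = 114 (k = ((5*0 - 20)*(-4) - 17) - (-60 - 1*(-9)) = ((0 - 20)*(-4) - 17) - (-60 + 9) = (-20*(-4) - 17) - 1*(-51) = (80 - 17) + 51 = 63 + 51 = 114)
1/k = 1/114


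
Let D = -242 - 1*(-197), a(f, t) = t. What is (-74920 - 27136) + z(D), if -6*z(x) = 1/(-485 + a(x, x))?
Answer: -324538079/3180 ≈ -1.0206e+5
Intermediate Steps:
D = -45 (D = -242 + 197 = -45)
z(x) = -1/(6*(-485 + x))
(-74920 - 27136) + z(D) = (-74920 - 27136) - 1/(-2910 + 6*(-45)) = -102056 - 1/(-2910 - 270) = -102056 - 1/(-3180) = -102056 - 1*(-1/3180) = -102056 + 1/3180 = -324538079/3180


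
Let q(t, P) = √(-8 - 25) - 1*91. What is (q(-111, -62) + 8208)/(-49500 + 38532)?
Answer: -8117/10968 - I*√33/10968 ≈ -0.74006 - 0.00052376*I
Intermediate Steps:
q(t, P) = -91 + I*√33 (q(t, P) = √(-33) - 91 = I*√33 - 91 = -91 + I*√33)
(q(-111, -62) + 8208)/(-49500 + 38532) = ((-91 + I*√33) + 8208)/(-49500 + 38532) = (8117 + I*√33)/(-10968) = (8117 + I*√33)*(-1/10968) = -8117/10968 - I*√33/10968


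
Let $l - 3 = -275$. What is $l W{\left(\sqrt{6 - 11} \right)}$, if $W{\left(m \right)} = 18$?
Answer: $-4896$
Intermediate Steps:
$l = -272$ ($l = 3 - 275 = -272$)
$l W{\left(\sqrt{6 - 11} \right)} = \left(-272\right) 18 = -4896$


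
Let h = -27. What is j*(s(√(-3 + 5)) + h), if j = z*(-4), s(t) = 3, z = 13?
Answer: 1248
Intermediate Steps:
j = -52 (j = 13*(-4) = -52)
j*(s(√(-3 + 5)) + h) = -52*(3 - 27) = -52*(-24) = 1248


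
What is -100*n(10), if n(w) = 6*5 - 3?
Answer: -2700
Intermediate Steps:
n(w) = 27 (n(w) = 30 - 3 = 27)
-100*n(10) = -100*27 = -2700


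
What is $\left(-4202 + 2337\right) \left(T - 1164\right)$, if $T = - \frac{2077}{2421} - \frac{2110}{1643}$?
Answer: $\frac{8650927665745}{3977703} \approx 2.1749 \cdot 10^{6}$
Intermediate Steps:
$T = - \frac{8520821}{3977703}$ ($T = \left(-2077\right) \frac{1}{2421} - \frac{2110}{1643} = - \frac{2077}{2421} - \frac{2110}{1643} = - \frac{8520821}{3977703} \approx -2.1421$)
$\left(-4202 + 2337\right) \left(T - 1164\right) = \left(-4202 + 2337\right) \left(- \frac{8520821}{3977703} - 1164\right) = - 1865 \left(- \frac{8520821}{3977703} - 1164\right) = \left(-1865\right) \left(- \frac{4638567113}{3977703}\right) = \frac{8650927665745}{3977703}$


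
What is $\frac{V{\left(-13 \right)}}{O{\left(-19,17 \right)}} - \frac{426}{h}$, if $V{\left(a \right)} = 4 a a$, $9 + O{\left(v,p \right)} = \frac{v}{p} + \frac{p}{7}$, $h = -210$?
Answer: $- \frac{110023}{1281} \approx -85.888$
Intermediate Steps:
$O{\left(v,p \right)} = -9 + \frac{p}{7} + \frac{v}{p}$ ($O{\left(v,p \right)} = -9 + \left(\frac{v}{p} + \frac{p}{7}\right) = -9 + \left(\frac{p}{7} + \frac{v}{p}\right) = -9 + \frac{p}{7} + \frac{v}{p}$)
$V{\left(a \right)} = 4 a^{2}$
$\frac{V{\left(-13 \right)}}{O{\left(-19,17 \right)}} - \frac{426}{h} = \frac{4 \left(-13\right)^{2}}{-9 + \frac{1}{7} \cdot 17 - \frac{19}{17}} - \frac{426}{-210} = \frac{4 \cdot 169}{-9 + \frac{17}{7} - \frac{19}{17}} - - \frac{71}{35} = \frac{676}{-9 + \frac{17}{7} - \frac{19}{17}} + \frac{71}{35} = \frac{676}{- \frac{915}{119}} + \frac{71}{35} = 676 \left(- \frac{119}{915}\right) + \frac{71}{35} = - \frac{80444}{915} + \frac{71}{35} = - \frac{110023}{1281}$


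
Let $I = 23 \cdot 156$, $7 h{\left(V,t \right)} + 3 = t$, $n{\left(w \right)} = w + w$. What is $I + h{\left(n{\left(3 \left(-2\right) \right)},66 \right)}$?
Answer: $3597$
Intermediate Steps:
$n{\left(w \right)} = 2 w$
$h{\left(V,t \right)} = - \frac{3}{7} + \frac{t}{7}$
$I = 3588$
$I + h{\left(n{\left(3 \left(-2\right) \right)},66 \right)} = 3588 + \left(- \frac{3}{7} + \frac{1}{7} \cdot 66\right) = 3588 + \left(- \frac{3}{7} + \frac{66}{7}\right) = 3588 + 9 = 3597$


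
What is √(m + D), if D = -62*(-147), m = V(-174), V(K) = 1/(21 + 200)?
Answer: 29*√529295/221 ≈ 95.467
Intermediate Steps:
V(K) = 1/221
m = 1/221 ≈ 0.0045249
D = 9114
√(m + D) = √(1/221 + 9114) = √(2014195/221) = 29*√529295/221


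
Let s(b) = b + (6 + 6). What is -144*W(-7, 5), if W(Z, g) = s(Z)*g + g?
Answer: -4320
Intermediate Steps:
s(b) = 12 + b (s(b) = b + 12 = 12 + b)
W(Z, g) = g + g*(12 + Z) (W(Z, g) = (12 + Z)*g + g = g*(12 + Z) + g = g + g*(12 + Z))
-144*W(-7, 5) = -720*(13 - 7) = -720*6 = -144*30 = -4320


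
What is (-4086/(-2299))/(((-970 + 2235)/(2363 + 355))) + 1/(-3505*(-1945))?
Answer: 15142077163507/3965218469575 ≈ 3.8187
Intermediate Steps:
(-4086/(-2299))/(((-970 + 2235)/(2363 + 355))) + 1/(-3505*(-1945)) = (-4086*(-1/2299))/((1265/2718)) - 1/3505*(-1/1945) = 4086/(2299*((1265*(1/2718)))) + 1/6817225 = 4086/(2299*(1265/2718)) + 1/6817225 = (4086/2299)*(2718/1265) + 1/6817225 = 11105748/2908235 + 1/6817225 = 15142077163507/3965218469575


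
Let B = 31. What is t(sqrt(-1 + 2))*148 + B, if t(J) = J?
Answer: 179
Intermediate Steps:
t(sqrt(-1 + 2))*148 + B = sqrt(-1 + 2)*148 + 31 = sqrt(1)*148 + 31 = 1*148 + 31 = 148 + 31 = 179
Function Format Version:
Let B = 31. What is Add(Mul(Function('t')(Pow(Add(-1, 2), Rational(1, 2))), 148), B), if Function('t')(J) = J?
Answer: 179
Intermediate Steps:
Add(Mul(Function('t')(Pow(Add(-1, 2), Rational(1, 2))), 148), B) = Add(Mul(Pow(Add(-1, 2), Rational(1, 2)), 148), 31) = Add(Mul(Pow(1, Rational(1, 2)), 148), 31) = Add(Mul(1, 148), 31) = Add(148, 31) = 179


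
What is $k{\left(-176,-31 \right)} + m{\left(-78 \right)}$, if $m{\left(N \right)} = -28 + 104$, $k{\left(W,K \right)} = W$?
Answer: $-100$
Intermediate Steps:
$m{\left(N \right)} = 76$
$k{\left(-176,-31 \right)} + m{\left(-78 \right)} = -176 + 76 = -100$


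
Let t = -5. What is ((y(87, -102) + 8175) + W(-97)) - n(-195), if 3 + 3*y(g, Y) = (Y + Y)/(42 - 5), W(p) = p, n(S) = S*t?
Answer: 262706/37 ≈ 7100.2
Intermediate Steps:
n(S) = -5*S (n(S) = S*(-5) = -5*S)
y(g, Y) = -1 + 2*Y/111 (y(g, Y) = -1 + ((Y + Y)/(42 - 5))/3 = -1 + ((2*Y)/37)/3 = -1 + ((2*Y)*(1/37))/3 = -1 + (2*Y/37)/3 = -1 + 2*Y/111)
((y(87, -102) + 8175) + W(-97)) - n(-195) = (((-1 + (2/111)*(-102)) + 8175) - 97) - (-5)*(-195) = (((-1 - 68/37) + 8175) - 97) - 1*975 = ((-105/37 + 8175) - 97) - 975 = (302370/37 - 97) - 975 = 298781/37 - 975 = 262706/37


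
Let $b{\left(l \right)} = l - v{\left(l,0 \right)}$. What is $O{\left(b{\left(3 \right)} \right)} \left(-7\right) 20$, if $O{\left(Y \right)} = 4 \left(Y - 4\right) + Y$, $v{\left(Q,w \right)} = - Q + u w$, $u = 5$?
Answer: $-1960$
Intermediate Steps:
$v{\left(Q,w \right)} = - Q + 5 w$
$b{\left(l \right)} = 2 l$ ($b{\left(l \right)} = l - \left(- l + 5 \cdot 0\right) = l - \left(- l + 0\right) = l - - l = l + l = 2 l$)
$O{\left(Y \right)} = -16 + 5 Y$ ($O{\left(Y \right)} = 4 \left(-4 + Y\right) + Y = \left(-16 + 4 Y\right) + Y = -16 + 5 Y$)
$O{\left(b{\left(3 \right)} \right)} \left(-7\right) 20 = \left(-16 + 5 \cdot 2 \cdot 3\right) \left(-7\right) 20 = \left(-16 + 5 \cdot 6\right) \left(-7\right) 20 = \left(-16 + 30\right) \left(-7\right) 20 = 14 \left(-7\right) 20 = \left(-98\right) 20 = -1960$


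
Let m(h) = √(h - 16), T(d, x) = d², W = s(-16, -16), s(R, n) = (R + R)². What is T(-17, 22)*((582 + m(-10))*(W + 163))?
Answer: 199651026 + 343043*I*√26 ≈ 1.9965e+8 + 1.7492e+6*I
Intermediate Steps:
s(R, n) = 4*R² (s(R, n) = (2*R)² = 4*R²)
W = 1024 (W = 4*(-16)² = 4*256 = 1024)
m(h) = √(-16 + h)
T(-17, 22)*((582 + m(-10))*(W + 163)) = (-17)²*((582 + √(-16 - 10))*(1024 + 163)) = 289*((582 + √(-26))*1187) = 289*((582 + I*√26)*1187) = 289*(690834 + 1187*I*√26) = 199651026 + 343043*I*√26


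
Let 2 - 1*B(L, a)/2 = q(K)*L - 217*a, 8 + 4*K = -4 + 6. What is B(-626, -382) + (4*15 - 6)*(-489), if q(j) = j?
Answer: -194068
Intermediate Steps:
K = -3/2 (K = -2 + (-4 + 6)/4 = -2 + (¼)*2 = -2 + ½ = -3/2 ≈ -1.5000)
B(L, a) = 4 + 3*L + 434*a (B(L, a) = 4 - 2*(-3*L/2 - 217*a) = 4 - 2*(-217*a - 3*L/2) = 4 + (3*L + 434*a) = 4 + 3*L + 434*a)
B(-626, -382) + (4*15 - 6)*(-489) = (4 + 3*(-626) + 434*(-382)) + (4*15 - 6)*(-489) = (4 - 1878 - 165788) + (60 - 6)*(-489) = -167662 + 54*(-489) = -167662 - 26406 = -194068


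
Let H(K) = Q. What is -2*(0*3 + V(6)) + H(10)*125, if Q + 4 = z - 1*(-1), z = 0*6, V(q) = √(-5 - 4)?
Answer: -375 - 6*I ≈ -375.0 - 6.0*I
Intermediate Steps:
V(q) = 3*I (V(q) = √(-9) = 3*I)
z = 0
Q = -3 (Q = -4 + (0 - 1*(-1)) = -4 + (0 + 1) = -4 + 1 = -3)
H(K) = -3
-2*(0*3 + V(6)) + H(10)*125 = -2*(0*3 + 3*I) - 3*125 = -2*(0 + 3*I) - 375 = -6*I - 375 = -375 - 6*I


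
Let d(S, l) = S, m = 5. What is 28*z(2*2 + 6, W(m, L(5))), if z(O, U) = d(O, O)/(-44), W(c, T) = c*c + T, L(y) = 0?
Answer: -70/11 ≈ -6.3636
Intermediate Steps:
W(c, T) = T + c² (W(c, T) = c² + T = T + c²)
z(O, U) = -O/44 (z(O, U) = O/(-44) = O*(-1/44) = -O/44)
28*z(2*2 + 6, W(m, L(5))) = 28*(-(2*2 + 6)/44) = 28*(-(4 + 6)/44) = 28*(-1/44*10) = 28*(-5/22) = -70/11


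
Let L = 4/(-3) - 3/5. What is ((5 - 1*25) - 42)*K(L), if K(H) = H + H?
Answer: 3596/15 ≈ 239.73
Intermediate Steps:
L = -29/15 (L = 4*(-⅓) - 3*⅕ = -4/3 - ⅗ = -29/15 ≈ -1.9333)
K(H) = 2*H
((5 - 1*25) - 42)*K(L) = ((5 - 1*25) - 42)*(2*(-29/15)) = ((5 - 25) - 42)*(-58/15) = (-20 - 42)*(-58/15) = -62*(-58/15) = 3596/15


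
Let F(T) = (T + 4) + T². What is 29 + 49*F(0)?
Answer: 225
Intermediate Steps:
F(T) = 4 + T + T² (F(T) = (4 + T) + T² = 4 + T + T²)
29 + 49*F(0) = 29 + 49*(4 + 0 + 0²) = 29 + 49*(4 + 0 + 0) = 29 + 49*4 = 29 + 196 = 225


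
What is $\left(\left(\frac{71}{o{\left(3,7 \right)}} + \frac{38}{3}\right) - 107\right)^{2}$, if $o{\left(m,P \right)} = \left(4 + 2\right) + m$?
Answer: $\frac{605284}{81} \approx 7472.6$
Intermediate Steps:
$o{\left(m,P \right)} = 6 + m$
$\left(\left(\frac{71}{o{\left(3,7 \right)}} + \frac{38}{3}\right) - 107\right)^{2} = \left(\left(\frac{71}{6 + 3} + \frac{38}{3}\right) - 107\right)^{2} = \left(\left(\frac{71}{9} + 38 \cdot \frac{1}{3}\right) - 107\right)^{2} = \left(\left(71 \cdot \frac{1}{9} + \frac{38}{3}\right) - 107\right)^{2} = \left(\left(\frac{71}{9} + \frac{38}{3}\right) - 107\right)^{2} = \left(\frac{185}{9} - 107\right)^{2} = \left(- \frac{778}{9}\right)^{2} = \frac{605284}{81}$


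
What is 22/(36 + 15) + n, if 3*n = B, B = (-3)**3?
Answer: -437/51 ≈ -8.5686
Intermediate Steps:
B = -27
n = -9 (n = (1/3)*(-27) = -9)
22/(36 + 15) + n = 22/(36 + 15) - 9 = 22/51 - 9 = -437/51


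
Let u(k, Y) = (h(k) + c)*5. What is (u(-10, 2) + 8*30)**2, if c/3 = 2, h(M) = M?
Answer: 48400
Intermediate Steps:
c = 6 (c = 3*2 = 6)
u(k, Y) = 30 + 5*k (u(k, Y) = (k + 6)*5 = (6 + k)*5 = 30 + 5*k)
(u(-10, 2) + 8*30)**2 = ((30 + 5*(-10)) + 8*30)**2 = ((30 - 50) + 240)**2 = (-20 + 240)**2 = 220**2 = 48400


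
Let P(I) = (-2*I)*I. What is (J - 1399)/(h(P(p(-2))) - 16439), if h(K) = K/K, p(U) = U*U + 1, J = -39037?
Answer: 20218/8219 ≈ 2.4599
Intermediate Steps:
p(U) = 1 + U**2 (p(U) = U**2 + 1 = 1 + U**2)
P(I) = -2*I**2
h(K) = 1
(J - 1399)/(h(P(p(-2))) - 16439) = (-39037 - 1399)/(1 - 16439) = -40436/(-16438) = -40436*(-1/16438) = 20218/8219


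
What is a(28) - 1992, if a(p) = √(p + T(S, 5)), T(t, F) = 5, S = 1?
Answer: -1992 + √33 ≈ -1986.3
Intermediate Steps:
a(p) = √(5 + p) (a(p) = √(p + 5) = √(5 + p))
a(28) - 1992 = √(5 + 28) - 1992 = √33 - 1992 = -1992 + √33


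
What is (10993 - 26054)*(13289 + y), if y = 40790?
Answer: -814483819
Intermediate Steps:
(10993 - 26054)*(13289 + y) = (10993 - 26054)*(13289 + 40790) = -15061*54079 = -814483819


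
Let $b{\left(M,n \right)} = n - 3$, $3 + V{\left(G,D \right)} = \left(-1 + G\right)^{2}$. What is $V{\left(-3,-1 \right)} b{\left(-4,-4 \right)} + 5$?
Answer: $-86$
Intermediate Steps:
$V{\left(G,D \right)} = -3 + \left(-1 + G\right)^{2}$
$b{\left(M,n \right)} = -3 + n$
$V{\left(-3,-1 \right)} b{\left(-4,-4 \right)} + 5 = \left(-3 + \left(-1 - 3\right)^{2}\right) \left(-3 - 4\right) + 5 = \left(-3 + \left(-4\right)^{2}\right) \left(-7\right) + 5 = \left(-3 + 16\right) \left(-7\right) + 5 = 13 \left(-7\right) + 5 = -91 + 5 = -86$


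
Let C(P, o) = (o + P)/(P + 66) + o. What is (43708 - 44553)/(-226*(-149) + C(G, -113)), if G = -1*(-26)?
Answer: -15548/617505 ≈ -0.025179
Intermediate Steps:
G = 26
C(P, o) = o + (P + o)/(66 + P) (C(P, o) = (P + o)/(66 + P) + o = o + (P + o)/(66 + P))
(43708 - 44553)/(-226*(-149) + C(G, -113)) = (43708 - 44553)/(-226*(-149) + (26 + 67*(-113) + 26*(-113))/(66 + 26)) = -845/(33674 + (26 - 7571 - 2938)/92) = -845/(33674 + (1/92)*(-10483)) = -845/(33674 - 10483/92) = -845/3087525/92 = -845*92/3087525 = -15548/617505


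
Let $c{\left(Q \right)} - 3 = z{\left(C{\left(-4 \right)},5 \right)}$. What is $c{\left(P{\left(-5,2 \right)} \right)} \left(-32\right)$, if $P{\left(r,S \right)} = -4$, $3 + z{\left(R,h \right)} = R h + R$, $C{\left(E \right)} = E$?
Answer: $768$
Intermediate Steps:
$z{\left(R,h \right)} = -3 + R + R h$ ($z{\left(R,h \right)} = -3 + \left(R h + R\right) = -3 + \left(R + R h\right) = -3 + R + R h$)
$c{\left(Q \right)} = -24$ ($c{\left(Q \right)} = 3 - 27 = -24$)
$c{\left(P{\left(-5,2 \right)} \right)} \left(-32\right) = \left(-24\right) \left(-32\right) = 768$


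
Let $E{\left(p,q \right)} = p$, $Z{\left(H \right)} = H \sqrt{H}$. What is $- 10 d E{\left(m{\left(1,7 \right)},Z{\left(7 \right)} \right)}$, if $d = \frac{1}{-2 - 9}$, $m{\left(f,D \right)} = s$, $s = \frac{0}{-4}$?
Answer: $0$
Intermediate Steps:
$s = 0$ ($s = 0 \left(- \frac{1}{4}\right) = 0$)
$Z{\left(H \right)} = H^{\frac{3}{2}}$
$m{\left(f,D \right)} = 0$
$d = - \frac{1}{11}$ ($d = \frac{1}{-2 - 9} = \frac{1}{-11} = - \frac{1}{11} \approx -0.090909$)
$- 10 d E{\left(m{\left(1,7 \right)},Z{\left(7 \right)} \right)} = \left(-10\right) \left(- \frac{1}{11}\right) 0 = \frac{10}{11} \cdot 0 = 0$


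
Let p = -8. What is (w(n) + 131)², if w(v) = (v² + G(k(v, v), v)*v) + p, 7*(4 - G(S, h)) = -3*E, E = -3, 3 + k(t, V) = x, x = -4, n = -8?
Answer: 1338649/49 ≈ 27319.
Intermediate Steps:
k(t, V) = -7 (k(t, V) = -3 - 4 = -7)
G(S, h) = 19/7 (G(S, h) = 4 - (-3)*(-3)/7 = 4 - ⅐*9 = 4 - 9/7 = 19/7)
w(v) = -8 + v² + 19*v/7 (w(v) = (v² + 19*v/7) - 8 = -8 + v² + 19*v/7)
(w(n) + 131)² = ((-8 + (-8)² + (19/7)*(-8)) + 131)² = ((-8 + 64 - 152/7) + 131)² = (240/7 + 131)² = (1157/7)² = 1338649/49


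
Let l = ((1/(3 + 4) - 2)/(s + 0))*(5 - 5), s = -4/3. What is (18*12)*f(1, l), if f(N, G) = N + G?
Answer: 216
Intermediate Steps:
s = -4/3 (s = -4*⅓ = -4/3 ≈ -1.3333)
l = 0 (l = ((1/(3 + 4) - 2)/(-4/3 + 0))*(5 - 5) = ((1/7 - 2)/(-4/3))*0 = ((⅐ - 2)*(-¾))*0 = -13/7*(-¾)*0 = (39/28)*0 = 0)
f(N, G) = G + N
(18*12)*f(1, l) = (18*12)*(0 + 1) = 216*1 = 216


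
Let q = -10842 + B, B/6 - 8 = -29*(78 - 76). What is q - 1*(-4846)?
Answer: -6296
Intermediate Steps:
B = -300 (B = 48 + 6*(-29*(78 - 76)) = 48 + 6*(-29*2) = 48 + 6*(-58) = 48 - 348 = -300)
q = -11142 (q = -10842 - 300 = -11142)
q - 1*(-4846) = -11142 - 1*(-4846) = -11142 + 4846 = -6296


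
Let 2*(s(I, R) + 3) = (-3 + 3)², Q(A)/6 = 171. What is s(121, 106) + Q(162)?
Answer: 1023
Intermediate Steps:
Q(A) = 1026 (Q(A) = 6*171 = 1026)
s(I, R) = -3 (s(I, R) = -3 + (-3 + 3)²/2 = -3 + (½)*0² = -3 + (½)*0 = -3 + 0 = -3)
s(121, 106) + Q(162) = -3 + 1026 = 1023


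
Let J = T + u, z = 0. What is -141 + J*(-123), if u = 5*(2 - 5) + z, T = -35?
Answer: 6009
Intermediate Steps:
u = -15 (u = 5*(2 - 5) + 0 = 5*(-3) + 0 = -15 + 0 = -15)
J = -50 (J = -35 - 15 = -50)
-141 + J*(-123) = -141 - 50*(-123) = -141 + 6150 = 6009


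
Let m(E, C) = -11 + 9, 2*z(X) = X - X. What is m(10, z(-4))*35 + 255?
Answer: 185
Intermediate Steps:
z(X) = 0 (z(X) = (X - X)/2 = (1/2)*0 = 0)
m(E, C) = -2
m(10, z(-4))*35 + 255 = -2*35 + 255 = -70 + 255 = 185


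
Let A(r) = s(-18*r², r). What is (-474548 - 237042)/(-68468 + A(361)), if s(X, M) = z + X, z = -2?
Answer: 355795/1207124 ≈ 0.29475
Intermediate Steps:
s(X, M) = -2 + X
A(r) = -2 - 18*r²
(-474548 - 237042)/(-68468 + A(361)) = (-474548 - 237042)/(-68468 + (-2 - 18*361²)) = -711590/(-68468 + (-2 - 18*130321)) = -711590/(-68468 + (-2 - 2345778)) = -711590/(-68468 - 2345780) = -711590/(-2414248) = -711590*(-1/2414248) = 355795/1207124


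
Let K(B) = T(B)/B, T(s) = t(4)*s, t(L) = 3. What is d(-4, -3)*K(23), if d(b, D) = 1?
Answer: 3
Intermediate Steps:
T(s) = 3*s
K(B) = 3 (K(B) = (3*B)/B = 3)
d(-4, -3)*K(23) = 1*3 = 3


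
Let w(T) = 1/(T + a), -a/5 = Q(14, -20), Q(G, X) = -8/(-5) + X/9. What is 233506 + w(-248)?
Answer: 514647215/2204 ≈ 2.3351e+5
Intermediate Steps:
Q(G, X) = 8/5 + X/9 (Q(G, X) = -8*(-1/5) + X*(1/9) = 8/5 + X/9)
a = 28/9 (a = -5*(8/5 + (1/9)*(-20)) = -5*(8/5 - 20/9) = -5*(-28/45) = 28/9 ≈ 3.1111)
w(T) = 1/(28/9 + T) (w(T) = 1/(T + 28/9) = 1/(28/9 + T))
233506 + w(-248) = 233506 + 9/(28 + 9*(-248)) = 233506 + 9/(28 - 2232) = 233506 + 9/(-2204) = 233506 + 9*(-1/2204) = 233506 - 9/2204 = 514647215/2204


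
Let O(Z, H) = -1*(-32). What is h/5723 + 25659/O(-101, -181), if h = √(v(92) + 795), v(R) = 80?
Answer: 25659/32 + 5*√35/5723 ≈ 801.85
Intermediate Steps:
O(Z, H) = 32
h = 5*√35 (h = √(80 + 795) = √875 = 5*√35 ≈ 29.580)
h/5723 + 25659/O(-101, -181) = (5*√35)/5723 + 25659/32 = (5*√35)*(1/5723) + 25659*(1/32) = 5*√35/5723 + 25659/32 = 25659/32 + 5*√35/5723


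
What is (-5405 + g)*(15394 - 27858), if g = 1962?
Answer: 42913552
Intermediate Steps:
(-5405 + g)*(15394 - 27858) = (-5405 + 1962)*(15394 - 27858) = -3443*(-12464) = 42913552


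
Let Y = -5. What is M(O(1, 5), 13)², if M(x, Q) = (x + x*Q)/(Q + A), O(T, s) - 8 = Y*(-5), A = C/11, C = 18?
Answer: 527076/529 ≈ 996.36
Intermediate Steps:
A = 18/11 ≈ 1.6364
O(T, s) = 33 (O(T, s) = 8 - 5*(-5) = 8 + 25 = 33)
M(x, Q) = (x + Q*x)/(18/11 + Q) (M(x, Q) = (x + x*Q)/(Q + 18/11) = (x + Q*x)/(18/11 + Q))
M(O(1, 5), 13)² = (11*33*(1 + 13)/(18 + 11*13))² = (11*33*14/(18 + 143))² = (11*33*14/161)² = (11*33*(1/161)*14)² = (726/23)² = 527076/529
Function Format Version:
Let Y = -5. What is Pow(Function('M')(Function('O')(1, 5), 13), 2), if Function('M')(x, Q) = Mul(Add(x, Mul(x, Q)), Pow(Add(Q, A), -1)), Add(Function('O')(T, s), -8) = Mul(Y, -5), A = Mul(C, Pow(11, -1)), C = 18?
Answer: Rational(527076, 529) ≈ 996.36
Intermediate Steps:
A = Rational(18, 11) (A = Mul(18, Pow(11, -1)) = Mul(18, Rational(1, 11)) = Rational(18, 11) ≈ 1.6364)
Function('O')(T, s) = 33 (Function('O')(T, s) = Add(8, Mul(-5, -5)) = Add(8, 25) = 33)
Function('M')(x, Q) = Mul(Pow(Add(Rational(18, 11), Q), -1), Add(x, Mul(Q, x))) (Function('M')(x, Q) = Mul(Add(x, Mul(x, Q)), Pow(Add(Q, Rational(18, 11)), -1)) = Mul(Add(x, Mul(Q, x)), Pow(Add(Rational(18, 11), Q), -1)) = Mul(Pow(Add(Rational(18, 11), Q), -1), Add(x, Mul(Q, x))))
Pow(Function('M')(Function('O')(1, 5), 13), 2) = Pow(Mul(11, 33, Pow(Add(18, Mul(11, 13)), -1), Add(1, 13)), 2) = Pow(Mul(11, 33, Pow(Add(18, 143), -1), 14), 2) = Pow(Mul(11, 33, Pow(161, -1), 14), 2) = Pow(Mul(11, 33, Rational(1, 161), 14), 2) = Pow(Rational(726, 23), 2) = Rational(527076, 529)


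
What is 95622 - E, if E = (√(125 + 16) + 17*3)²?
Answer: 92880 - 102*√141 ≈ 91669.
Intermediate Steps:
E = (51 + √141)² (E = (√141 + 51)² = (51 + √141)² ≈ 3953.2)
95622 - E = 95622 - (51 + √141)²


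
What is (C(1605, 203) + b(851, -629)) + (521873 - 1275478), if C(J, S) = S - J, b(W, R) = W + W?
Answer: -753305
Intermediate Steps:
b(W, R) = 2*W
(C(1605, 203) + b(851, -629)) + (521873 - 1275478) = ((203 - 1*1605) + 2*851) + (521873 - 1275478) = ((203 - 1605) + 1702) - 753605 = (-1402 + 1702) - 753605 = 300 - 753605 = -753305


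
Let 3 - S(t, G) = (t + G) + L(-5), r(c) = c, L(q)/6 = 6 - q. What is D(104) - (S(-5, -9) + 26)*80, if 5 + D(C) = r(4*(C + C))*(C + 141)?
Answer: 205675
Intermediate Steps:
L(q) = 36 - 6*q (L(q) = 6*(6 - q) = 36 - 6*q)
S(t, G) = -63 - G - t (S(t, G) = 3 - ((t + G) + (36 - 6*(-5))) = 3 - ((G + t) + (36 + 30)) = 3 - ((G + t) + 66) = 3 - (66 + G + t) = 3 + (-66 - G - t) = -63 - G - t)
D(C) = -5 + 8*C*(141 + C) (D(C) = -5 + (4*(C + C))*(C + 141) = -5 + (4*(2*C))*(141 + C) = -5 + (8*C)*(141 + C) = -5 + 8*C*(141 + C))
D(104) - (S(-5, -9) + 26)*80 = (-5 + 8*104² + 1128*104) - ((-63 - 1*(-9) - 1*(-5)) + 26)*80 = (-5 + 8*10816 + 117312) - ((-63 + 9 + 5) + 26)*80 = (-5 + 86528 + 117312) - (-49 + 26)*80 = 203835 - (-23)*80 = 203835 - 1*(-1840) = 203835 + 1840 = 205675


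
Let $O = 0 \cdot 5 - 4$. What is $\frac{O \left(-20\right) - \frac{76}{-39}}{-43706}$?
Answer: $- \frac{1598}{852267} \approx -0.001875$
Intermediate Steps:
$O = -4$ ($O = 0 - 4 = -4$)
$\frac{O \left(-20\right) - \frac{76}{-39}}{-43706} = \frac{\left(-4\right) \left(-20\right) - \frac{76}{-39}}{-43706} = \left(80 - - \frac{76}{39}\right) \left(- \frac{1}{43706}\right) = \left(80 + \frac{76}{39}\right) \left(- \frac{1}{43706}\right) = \frac{3196}{39} \left(- \frac{1}{43706}\right) = - \frac{1598}{852267}$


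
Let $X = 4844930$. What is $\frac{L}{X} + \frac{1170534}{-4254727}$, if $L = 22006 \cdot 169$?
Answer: $\frac{5076116993279}{10306927242055} \approx 0.4925$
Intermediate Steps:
$L = 3719014$
$\frac{L}{X} + \frac{1170534}{-4254727} = \frac{3719014}{4844930} + \frac{1170534}{-4254727} = 3719014 \cdot \frac{1}{4844930} + 1170534 \left(- \frac{1}{4254727}\right) = \frac{1859507}{2422465} - \frac{1170534}{4254727} = \frac{5076116993279}{10306927242055}$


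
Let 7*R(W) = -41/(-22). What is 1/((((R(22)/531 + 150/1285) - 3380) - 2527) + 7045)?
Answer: 21015918/23918578441 ≈ 0.00087864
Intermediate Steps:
R(W) = 41/154 (R(W) = (-41/(-22))/7 = (-41*(-1/22))/7 = (1/7)*(41/22) = 41/154)
1/((((R(22)/531 + 150/1285) - 3380) - 2527) + 7045) = 1/(((((41/154)/531 + 150/1285) - 3380) - 2527) + 7045) = 1/(((((41/154)*(1/531) + 150*(1/1285)) - 3380) - 2527) + 7045) = 1/((((41/81774 + 30/257) - 3380) - 2527) + 7045) = 1/(((2463757/21015918 - 3380) - 2527) + 7045) = 1/((-71031339083/21015918 - 2527) + 7045) = 1/(-124138563869/21015918 + 7045) = 1/(23918578441/21015918) = 21015918/23918578441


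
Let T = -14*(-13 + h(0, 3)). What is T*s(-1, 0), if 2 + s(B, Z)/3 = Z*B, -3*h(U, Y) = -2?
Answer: -1036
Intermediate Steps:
h(U, Y) = ⅔ (h(U, Y) = -⅓*(-2) = ⅔)
s(B, Z) = -6 + 3*B*Z (s(B, Z) = -6 + 3*(Z*B) = -6 + 3*(B*Z) = -6 + 3*B*Z)
T = 518/3 (T = -14*(-13 + ⅔) = -14*(-37/3) = 518/3 ≈ 172.67)
T*s(-1, 0) = 518*(-6 + 3*(-1)*0)/3 = 518*(-6 + 0)/3 = (518/3)*(-6) = -1036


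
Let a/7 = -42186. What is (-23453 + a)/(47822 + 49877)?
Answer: -318755/97699 ≈ -3.2626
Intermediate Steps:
a = -295302 (a = 7*(-42186) = -295302)
(-23453 + a)/(47822 + 49877) = (-23453 - 295302)/(47822 + 49877) = -318755/97699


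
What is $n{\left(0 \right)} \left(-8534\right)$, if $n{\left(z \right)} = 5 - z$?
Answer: $-42670$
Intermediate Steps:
$n{\left(0 \right)} \left(-8534\right) = \left(5 - 0\right) \left(-8534\right) = \left(5 + 0\right) \left(-8534\right) = 5 \left(-8534\right) = -42670$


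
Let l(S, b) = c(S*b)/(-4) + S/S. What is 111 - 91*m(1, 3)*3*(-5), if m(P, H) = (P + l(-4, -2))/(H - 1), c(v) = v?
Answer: 111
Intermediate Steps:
l(S, b) = 1 - S*b/4 (l(S, b) = (S*b)/(-4) + S/S = (S*b)*(-¼) + 1 = -S*b/4 + 1 = 1 - S*b/4)
m(P, H) = (-1 + P)/(-1 + H) (m(P, H) = (P + (1 - ¼*(-4)*(-2)))/(H - 1) = (P + (1 - 2))/(-1 + H) = (P - 1)/(-1 + H) = (-1 + P)/(-1 + H))
111 - 91*m(1, 3)*3*(-5) = 111 - 91*((-1 + 1)/(-1 + 3))*3*(-5) = 111 - 91*(0/2)*3*(-5) = 111 - 91*((½)*0)*3*(-5) = 111 - 91*0*3*(-5) = 111 - 0*(-5) = 111 - 91*0 = 111 + 0 = 111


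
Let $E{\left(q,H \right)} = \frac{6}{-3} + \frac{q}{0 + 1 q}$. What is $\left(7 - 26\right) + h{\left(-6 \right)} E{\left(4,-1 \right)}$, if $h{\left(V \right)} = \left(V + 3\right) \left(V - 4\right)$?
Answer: $-49$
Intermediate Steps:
$h{\left(V \right)} = \left(-4 + V\right) \left(3 + V\right)$ ($h{\left(V \right)} = \left(3 + V\right) \left(-4 + V\right) = \left(-4 + V\right) \left(3 + V\right)$)
$E{\left(q,H \right)} = -1$ ($E{\left(q,H \right)} = 6 \left(- \frac{1}{3}\right) + \frac{q}{0 + q} = -2 + \frac{q}{q} = -2 + 1 = -1$)
$\left(7 - 26\right) + h{\left(-6 \right)} E{\left(4,-1 \right)} = \left(7 - 26\right) + \left(-12 + \left(-6\right)^{2} - -6\right) \left(-1\right) = \left(7 - 26\right) + \left(-12 + 36 + 6\right) \left(-1\right) = -19 + 30 \left(-1\right) = -19 - 30 = -49$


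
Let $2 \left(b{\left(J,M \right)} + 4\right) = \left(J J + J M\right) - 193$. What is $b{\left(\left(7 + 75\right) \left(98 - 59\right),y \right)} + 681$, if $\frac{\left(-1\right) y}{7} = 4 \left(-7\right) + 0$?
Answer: $\frac{10855173}{2} \approx 5.4276 \cdot 10^{6}$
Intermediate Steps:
$y = 196$ ($y = - 7 \left(4 \left(-7\right) + 0\right) = - 7 \left(-28 + 0\right) = \left(-7\right) \left(-28\right) = 196$)
$b{\left(J,M \right)} = - \frac{201}{2} + \frac{J^{2}}{2} + \frac{J M}{2}$ ($b{\left(J,M \right)} = -4 + \frac{\left(J J + J M\right) - 193}{2} = -4 + \frac{\left(J^{2} + J M\right) - 193}{2} = -4 + \frac{-193 + J^{2} + J M}{2} = -4 + \left(- \frac{193}{2} + \frac{J^{2}}{2} + \frac{J M}{2}\right) = - \frac{201}{2} + \frac{J^{2}}{2} + \frac{J M}{2}$)
$b{\left(\left(7 + 75\right) \left(98 - 59\right),y \right)} + 681 = \left(- \frac{201}{2} + \frac{\left(\left(7 + 75\right) \left(98 - 59\right)\right)^{2}}{2} + \frac{1}{2} \left(7 + 75\right) \left(98 - 59\right) 196\right) + 681 = \left(- \frac{201}{2} + \frac{\left(82 \cdot 39\right)^{2}}{2} + \frac{1}{2} \cdot 82 \cdot 39 \cdot 196\right) + 681 = \left(- \frac{201}{2} + \frac{3198^{2}}{2} + \frac{1}{2} \cdot 3198 \cdot 196\right) + 681 = \left(- \frac{201}{2} + \frac{1}{2} \cdot 10227204 + 313404\right) + 681 = \left(- \frac{201}{2} + 5113602 + 313404\right) + 681 = \frac{10853811}{2} + 681 = \frac{10855173}{2}$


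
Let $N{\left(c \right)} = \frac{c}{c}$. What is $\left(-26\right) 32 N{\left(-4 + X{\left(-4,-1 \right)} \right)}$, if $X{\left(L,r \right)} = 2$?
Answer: $-832$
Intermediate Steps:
$N{\left(c \right)} = 1$
$\left(-26\right) 32 N{\left(-4 + X{\left(-4,-1 \right)} \right)} = \left(-26\right) 32 \cdot 1 = \left(-832\right) 1 = -832$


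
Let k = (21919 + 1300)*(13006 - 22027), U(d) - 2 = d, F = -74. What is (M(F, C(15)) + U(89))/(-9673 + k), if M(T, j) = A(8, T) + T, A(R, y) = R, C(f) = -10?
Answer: -25/209468272 ≈ -1.1935e-7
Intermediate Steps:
U(d) = 2 + d
M(T, j) = 8 + T
k = -209458599 (k = 23219*(-9021) = -209458599)
(M(F, C(15)) + U(89))/(-9673 + k) = ((8 - 74) + (2 + 89))/(-9673 - 209458599) = (-66 + 91)/(-209468272) = 25*(-1/209468272) = -25/209468272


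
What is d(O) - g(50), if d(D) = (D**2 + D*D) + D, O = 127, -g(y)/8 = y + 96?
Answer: 33553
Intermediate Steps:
g(y) = -768 - 8*y (g(y) = -8*(y + 96) = -8*(96 + y) = -768 - 8*y)
d(D) = D + 2*D**2 (d(D) = (D**2 + D**2) + D = 2*D**2 + D = D + 2*D**2)
d(O) - g(50) = 127*(1 + 2*127) - (-768 - 8*50) = 127*(1 + 254) - (-768 - 400) = 127*255 - 1*(-1168) = 32385 + 1168 = 33553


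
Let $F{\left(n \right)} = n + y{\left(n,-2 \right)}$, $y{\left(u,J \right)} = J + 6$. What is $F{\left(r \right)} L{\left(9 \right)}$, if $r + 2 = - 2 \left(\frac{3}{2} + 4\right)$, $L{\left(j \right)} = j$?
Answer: $-81$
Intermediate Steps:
$y{\left(u,J \right)} = 6 + J$
$r = -13$ ($r = -2 - 2 \left(\frac{3}{2} + 4\right) = -2 - 11 = -13$)
$F{\left(n \right)} = 4 + n$ ($F{\left(n \right)} = n + \left(6 - 2\right) = n + 4 = 4 + n$)
$F{\left(r \right)} L{\left(9 \right)} = \left(4 - 13\right) 9 = \left(-9\right) 9 = -81$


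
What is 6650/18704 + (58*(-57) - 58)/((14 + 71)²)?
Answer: -1062429/9652600 ≈ -0.11007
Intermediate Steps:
6650/18704 + (58*(-57) - 58)/((14 + 71)²) = 6650*(1/18704) + (-3306 - 58)/(85²) = 475/1336 - 3364/7225 = -1062429/9652600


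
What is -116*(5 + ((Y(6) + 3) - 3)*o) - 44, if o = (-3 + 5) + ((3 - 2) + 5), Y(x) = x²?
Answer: -34032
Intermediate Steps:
o = 8 (o = 2 + (1 + 5) = 2 + 6 = 8)
-116*(5 + ((Y(6) + 3) - 3)*o) - 44 = -116*(5 + ((6² + 3) - 3)*8) - 44 = -116*(5 + ((36 + 3) - 3)*8) - 44 = -116*(5 + (39 - 3)*8) - 44 = -116*(5 + 36*8) - 44 = -116*(5 + 288) - 44 = -116*293 - 44 = -33988 - 44 = -34032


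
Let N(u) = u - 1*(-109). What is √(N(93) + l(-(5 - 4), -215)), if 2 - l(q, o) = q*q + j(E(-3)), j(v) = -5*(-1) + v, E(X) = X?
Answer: √201 ≈ 14.177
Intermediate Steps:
N(u) = 109 + u (N(u) = u + 109 = 109 + u)
j(v) = 5 + v
l(q, o) = -q² (l(q, o) = 2 - (q*q + (5 - 3)) = 2 - (q² + 2) = 2 - (2 + q²) = 2 + (-2 - q²) = -q²)
√(N(93) + l(-(5 - 4), -215)) = √((109 + 93) - (-(5 - 4))²) = √(202 - (-1*1)²) = √(202 - 1*(-1)²) = √(202 - 1*1) = √(202 - 1) = √201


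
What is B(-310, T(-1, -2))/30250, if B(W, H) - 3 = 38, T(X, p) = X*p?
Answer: 41/30250 ≈ 0.0013554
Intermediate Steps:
B(W, H) = 41 (B(W, H) = 3 + 38 = 41)
B(-310, T(-1, -2))/30250 = 41/30250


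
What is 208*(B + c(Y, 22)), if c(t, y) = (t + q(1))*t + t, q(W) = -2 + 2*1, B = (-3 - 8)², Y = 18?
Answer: 96304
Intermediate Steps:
B = 121 (B = (-11)² = 121)
q(W) = 0 (q(W) = -2 + 2 = 0)
c(t, y) = t + t² (c(t, y) = (t + 0)*t + t = t*t + t = t² + t = t + t²)
208*(B + c(Y, 22)) = 208*(121 + 18*(1 + 18)) = 208*(121 + 18*19) = 208*(121 + 342) = 208*463 = 96304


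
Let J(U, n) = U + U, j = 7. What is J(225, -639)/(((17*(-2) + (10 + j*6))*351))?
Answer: 25/351 ≈ 0.071225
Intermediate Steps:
J(U, n) = 2*U
J(225, -639)/(((17*(-2) + (10 + j*6))*351)) = (2*225)/(((17*(-2) + (10 + 7*6))*351)) = 450/(((-34 + (10 + 42))*351)) = 450/(((-34 + 52)*351)) = 450/((18*351)) = 450/6318 = 450*(1/6318) = 25/351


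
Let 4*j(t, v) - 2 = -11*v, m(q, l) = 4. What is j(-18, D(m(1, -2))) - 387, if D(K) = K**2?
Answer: -861/2 ≈ -430.50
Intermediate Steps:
j(t, v) = 1/2 - 11*v/4 (j(t, v) = 1/2 + (-11*v)/4 = 1/2 - 11*v/4)
j(-18, D(m(1, -2))) - 387 = (1/2 - 11/4*4**2) - 387 = (1/2 - 11/4*16) - 387 = (1/2 - 44) - 387 = -87/2 - 387 = -861/2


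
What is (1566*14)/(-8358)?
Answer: -522/199 ≈ -2.6231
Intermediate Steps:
(1566*14)/(-8358) = 21924*(-1/8358) = -522/199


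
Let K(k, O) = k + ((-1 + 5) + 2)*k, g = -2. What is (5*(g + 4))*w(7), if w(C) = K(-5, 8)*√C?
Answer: -350*√7 ≈ -926.01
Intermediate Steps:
K(k, O) = 7*k (K(k, O) = k + (4 + 2)*k = k + 6*k = 7*k)
w(C) = -35*√C (w(C) = (7*(-5))*√C = -35*√C)
(5*(g + 4))*w(7) = (5*(-2 + 4))*(-35*√7) = (5*2)*(-35*√7) = 10*(-35*√7) = -350*√7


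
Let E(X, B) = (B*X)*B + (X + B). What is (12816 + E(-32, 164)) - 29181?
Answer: -876905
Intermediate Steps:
E(X, B) = B + X + X*B² (E(X, B) = X*B² + (B + X) = B + X + X*B²)
(12816 + E(-32, 164)) - 29181 = (12816 + (164 - 32 - 32*164²)) - 29181 = (12816 + (164 - 32 - 32*26896)) - 29181 = (12816 + (164 - 32 - 860672)) - 29181 = (12816 - 860540) - 29181 = -847724 - 29181 = -876905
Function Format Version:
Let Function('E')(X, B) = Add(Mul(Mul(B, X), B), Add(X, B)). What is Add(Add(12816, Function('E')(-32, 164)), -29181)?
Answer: -876905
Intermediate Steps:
Function('E')(X, B) = Add(B, X, Mul(X, Pow(B, 2))) (Function('E')(X, B) = Add(Mul(X, Pow(B, 2)), Add(B, X)) = Add(B, X, Mul(X, Pow(B, 2))))
Add(Add(12816, Function('E')(-32, 164)), -29181) = Add(Add(12816, Add(164, -32, Mul(-32, Pow(164, 2)))), -29181) = Add(Add(12816, Add(164, -32, Mul(-32, 26896))), -29181) = Add(Add(12816, Add(164, -32, -860672)), -29181) = Add(Add(12816, -860540), -29181) = Add(-847724, -29181) = -876905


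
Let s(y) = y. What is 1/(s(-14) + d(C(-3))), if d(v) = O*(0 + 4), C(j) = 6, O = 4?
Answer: ½ ≈ 0.50000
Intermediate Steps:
d(v) = 16 (d(v) = 4*(0 + 4) = 4*4 = 16)
1/(s(-14) + d(C(-3))) = 1/(-14 + 16) = 1/2 = ½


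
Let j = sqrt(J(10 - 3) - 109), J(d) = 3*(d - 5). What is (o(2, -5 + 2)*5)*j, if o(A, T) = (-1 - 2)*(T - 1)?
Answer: 60*I*sqrt(103) ≈ 608.93*I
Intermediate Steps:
o(A, T) = 3 - 3*T (o(A, T) = -3*(-1 + T) = 3 - 3*T)
J(d) = -15 + 3*d (J(d) = 3*(-5 + d) = -15 + 3*d)
j = I*sqrt(103) (j = sqrt((-15 + 3*(10 - 3)) - 109) = sqrt((-15 + 3*7) - 109) = sqrt((-15 + 21) - 109) = sqrt(6 - 109) = sqrt(-103) = I*sqrt(103) ≈ 10.149*I)
(o(2, -5 + 2)*5)*j = ((3 - 3*(-5 + 2))*5)*(I*sqrt(103)) = ((3 - 3*(-3))*5)*(I*sqrt(103)) = ((3 + 9)*5)*(I*sqrt(103)) = (12*5)*(I*sqrt(103)) = 60*(I*sqrt(103)) = 60*I*sqrt(103)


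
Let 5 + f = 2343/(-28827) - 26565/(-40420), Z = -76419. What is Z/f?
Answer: 5936163422364/343656767 ≈ 17274.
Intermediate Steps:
f = -343656767/77679156 (f = -5 + (2343/(-28827) - 26565/(-40420)) = -5 + (2343*(-1/28827) - 26565*(-1/40420)) = -5 + (-781/9609 + 5313/8084) = -5 + 44739013/77679156 = -343656767/77679156 ≈ -4.4241)
Z/f = -76419/(-343656767/77679156) = -76419*(-77679156/343656767) = 5936163422364/343656767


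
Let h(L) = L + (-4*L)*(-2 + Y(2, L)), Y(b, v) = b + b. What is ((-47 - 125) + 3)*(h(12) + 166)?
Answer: -13858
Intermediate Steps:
Y(b, v) = 2*b
h(L) = -7*L (h(L) = L + (-4*L)*(-2 + 2*2) = L + (-4*L)*(-2 + 4) = L - 4*L*2 = L - 8*L = -7*L)
((-47 - 125) + 3)*(h(12) + 166) = ((-47 - 125) + 3)*(-7*12 + 166) = (-172 + 3)*(-84 + 166) = -169*82 = -13858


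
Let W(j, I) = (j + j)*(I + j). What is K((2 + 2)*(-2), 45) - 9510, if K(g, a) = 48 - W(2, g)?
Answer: -9438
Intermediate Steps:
W(j, I) = 2*j*(I + j) (W(j, I) = (2*j)*(I + j) = 2*j*(I + j))
K(g, a) = 40 - 4*g (K(g, a) = 48 - 2*2*(g + 2) = 48 - 2*2*(2 + g) = 48 - (8 + 4*g) = 48 + (-8 - 4*g) = 40 - 4*g)
K((2 + 2)*(-2), 45) - 9510 = (40 - 4*(2 + 2)*(-2)) - 9510 = (40 - 16*(-2)) - 9510 = (40 - 4*(-8)) - 9510 = (40 + 32) - 9510 = 72 - 9510 = -9438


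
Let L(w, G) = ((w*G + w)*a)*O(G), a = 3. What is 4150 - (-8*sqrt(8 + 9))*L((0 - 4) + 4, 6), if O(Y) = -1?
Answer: 4150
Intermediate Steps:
L(w, G) = -3*w - 3*G*w (L(w, G) = ((w*G + w)*3)*(-1) = ((G*w + w)*3)*(-1) = ((w + G*w)*3)*(-1) = (3*w + 3*G*w)*(-1) = -3*w - 3*G*w)
4150 - (-8*sqrt(8 + 9))*L((0 - 4) + 4, 6) = 4150 - (-8*sqrt(8 + 9))*(-3*((0 - 4) + 4)*(1 + 6)) = 4150 - (-8*sqrt(17))*(-3*(-4 + 4)*7) = 4150 - (-8*sqrt(17))*(-3*0*7) = 4150 - (-8*sqrt(17))*0 = 4150 - 1*0 = 4150 + 0 = 4150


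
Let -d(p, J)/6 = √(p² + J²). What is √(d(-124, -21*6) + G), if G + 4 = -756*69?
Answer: 2*√(-13042 - 3*√7813) ≈ 230.71*I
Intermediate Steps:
G = -52168 (G = -4 - 756*69 = -4 - 52164 = -52168)
d(p, J) = -6*√(J² + p²) (d(p, J) = -6*√(p² + J²) = -6*√(J² + p²))
√(d(-124, -21*6) + G) = √(-6*√((-21*6)² + (-124)²) - 52168) = √(-6*√((-126)² + 15376) - 52168) = √(-6*√(15876 + 15376) - 52168) = √(-12*√7813 - 52168) = √(-52168 - 12*√7813)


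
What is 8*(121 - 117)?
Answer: 32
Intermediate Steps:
8*(121 - 117) = 8*4 = 32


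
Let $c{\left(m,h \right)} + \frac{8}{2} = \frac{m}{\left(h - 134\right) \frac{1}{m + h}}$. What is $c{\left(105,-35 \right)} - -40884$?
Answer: $\frac{6901370}{169} \approx 40837.0$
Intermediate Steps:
$c{\left(m,h \right)} = -4 + \frac{m \left(h + m\right)}{-134 + h}$ ($c{\left(m,h \right)} = -4 + \frac{m}{\left(h - 134\right) \frac{1}{m + h}} = -4 + \frac{m}{\left(-134 + h\right) \frac{1}{h + m}} = -4 + \frac{m}{\frac{1}{h + m} \left(-134 + h\right)} = -4 + m \frac{h + m}{-134 + h} = -4 + \frac{m \left(h + m\right)}{-134 + h}$)
$c{\left(105,-35 \right)} - -40884 = \frac{536 + 105^{2} - -140 - 3675}{-134 - 35} - -40884 = \frac{536 + 11025 + 140 - 3675}{-169} + 40884 = \left(- \frac{1}{169}\right) 8026 + 40884 = - \frac{8026}{169} + 40884 = \frac{6901370}{169}$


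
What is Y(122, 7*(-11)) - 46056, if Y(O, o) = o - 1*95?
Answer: -46228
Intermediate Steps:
Y(O, o) = -95 + o (Y(O, o) = o - 95 = -95 + o)
Y(122, 7*(-11)) - 46056 = (-95 + 7*(-11)) - 46056 = (-95 - 77) - 46056 = -172 - 46056 = -46228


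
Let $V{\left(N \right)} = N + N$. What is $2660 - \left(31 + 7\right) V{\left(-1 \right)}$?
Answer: $2736$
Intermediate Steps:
$V{\left(N \right)} = 2 N$
$2660 - \left(31 + 7\right) V{\left(-1 \right)} = 2660 - \left(31 + 7\right) 2 \left(-1\right) = 2660 - 38 \left(-2\right) = 2660 - -76 = 2660 + 76 = 2736$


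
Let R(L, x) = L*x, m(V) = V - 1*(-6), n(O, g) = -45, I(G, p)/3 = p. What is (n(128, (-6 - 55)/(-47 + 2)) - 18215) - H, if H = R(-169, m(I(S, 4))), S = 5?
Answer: -15218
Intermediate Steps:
I(G, p) = 3*p
m(V) = 6 + V (m(V) = V + 6 = 6 + V)
H = -3042 (H = -169*(6 + 3*4) = -169*(6 + 12) = -169*18 = -3042)
(n(128, (-6 - 55)/(-47 + 2)) - 18215) - H = (-45 - 18215) - 1*(-3042) = -18260 + 3042 = -15218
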